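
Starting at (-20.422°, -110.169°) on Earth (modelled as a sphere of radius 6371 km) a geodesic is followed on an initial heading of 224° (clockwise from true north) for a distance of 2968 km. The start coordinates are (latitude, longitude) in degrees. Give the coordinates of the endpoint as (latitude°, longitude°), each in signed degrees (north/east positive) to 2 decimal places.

Angular distance δ = d/R = 2968/6371 = 0.46586 rad; initial bearing θ = 3.9095 rad.
sin φ₂ = sin φ₁ cos δ + cos φ₁ sin δ cos θ = (-0.3489)(0.8934) + (0.9371)(0.4492)(-0.7193) = -0.6146, so φ₂ = -37.92°.
Δλ = atan2(sin θ sin δ cos φ₁, cos δ − sin φ₁ sin φ₂) = atan2(-0.2924, 0.6790) = -23.300°.
λ₂ = -110.169° − 23.300° = -133.47°.

-37.92°, -133.47°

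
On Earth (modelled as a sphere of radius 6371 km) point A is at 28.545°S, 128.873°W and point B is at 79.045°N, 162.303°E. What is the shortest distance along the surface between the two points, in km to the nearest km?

12691 km

Let φ₁ = -0.4982 rad, φ₂ = 1.3796 rad, and Δλ = -1.2012 rad.
Haversine: a = sin²(Δφ/2) + cos φ₁ cos φ₂ sin²(Δλ/2) = 0.6511 + (0.8784)(0.1900)(0.3194) = 0.70442.
Central angle c = 2·arcsin(√a) = 1.99198 rad.
Distance = R·c = 6371 × 1.9920 ≈ 12691 km.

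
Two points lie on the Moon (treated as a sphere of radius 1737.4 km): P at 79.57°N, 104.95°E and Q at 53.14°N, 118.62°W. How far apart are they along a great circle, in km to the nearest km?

1362 km

In radians: φ₁ = 1.3888, φ₂ = 0.9275, Δλ = 136.430° = 2.3812 rad.
Haversine: a = sin²(Δφ/2) + cos φ₁ cos φ₂ sin²(Δλ/2) = 0.0523 + (0.1810)(0.5999)(0.8623) = 0.14590.
Central angle c = 2·arcsin(√a) = 0.78385 rad.
Distance = R·c = 1737.4 × 0.7838 ≈ 1362 km.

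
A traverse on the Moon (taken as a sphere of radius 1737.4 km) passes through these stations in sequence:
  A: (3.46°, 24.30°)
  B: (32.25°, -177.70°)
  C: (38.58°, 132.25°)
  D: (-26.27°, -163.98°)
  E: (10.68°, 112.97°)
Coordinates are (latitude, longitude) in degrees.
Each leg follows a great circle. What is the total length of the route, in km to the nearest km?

Leg A→B: central angle 2.4196 rad, distance 4203.9 km.
Leg B→C: central angle 0.7116 rad, distance 1236.4 km.
Leg C→D: central angle 1.5370 rad, distance 2670.3 km.
Leg D→E: central angle 1.5462 rad, distance 2686.4 km.
Total: 4203.9 + 1236.4 + 2670.3 + 2686.4 ≈ 10797 km.

10797 km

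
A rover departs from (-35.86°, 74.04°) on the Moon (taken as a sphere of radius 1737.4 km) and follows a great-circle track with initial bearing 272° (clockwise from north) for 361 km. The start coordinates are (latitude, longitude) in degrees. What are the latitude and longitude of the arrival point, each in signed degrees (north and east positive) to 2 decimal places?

-34.57°, 59.54°

Angular distance δ = d/R = 361/1737.4 = 0.20778 rad; initial bearing θ = 4.7473 rad.
sin φ₂ = sin φ₁ cos δ + cos φ₁ sin δ cos θ = (-0.5858)(0.9785) + (0.8105)(0.2063)(0.0349) = -0.5674, so φ₂ = -34.57°.
Δλ = atan2(sin θ sin δ cos φ₁, cos δ − sin φ₁ sin φ₂) = atan2(-0.1671, 0.6461) = -14.499°.
λ₂ = 74.040° − 14.499° = 59.54°.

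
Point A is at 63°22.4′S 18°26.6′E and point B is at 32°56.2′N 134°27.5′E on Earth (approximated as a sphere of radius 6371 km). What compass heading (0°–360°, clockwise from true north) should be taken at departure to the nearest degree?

96°

With φ₁ = -1.1061, φ₂ = 0.5749, Δλ = 2.0248 rad, the forward-azimuth formula gives
θ = atan2( sin Δλ cos φ₂ , cos φ₁ sin φ₂ − sin φ₁ cos φ₂ cos Δλ ) = atan2(0.7542, -0.0854) = 96.46°.
So the initial bearing is 96°.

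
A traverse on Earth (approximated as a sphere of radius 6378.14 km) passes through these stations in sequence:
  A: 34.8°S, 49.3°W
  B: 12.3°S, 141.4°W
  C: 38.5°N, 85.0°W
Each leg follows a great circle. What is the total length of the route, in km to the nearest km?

17569 km

Leg A→B: central angle 1.4785 rad, distance 9430.0 km.
Leg B→C: central angle 1.2760 rad, distance 8138.6 km.
Total: 9430.0 + 8138.6 ≈ 17569 km.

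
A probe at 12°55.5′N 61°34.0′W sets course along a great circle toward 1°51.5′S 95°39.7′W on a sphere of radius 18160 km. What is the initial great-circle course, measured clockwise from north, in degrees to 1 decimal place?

Δλ = -34.095° = -0.5951 rad.
y = sin Δλ · cos φ₂ = (-0.5606)(0.9995) = -0.5603
x = cos φ₁ sin φ₂ − sin φ₁ cos φ₂ cos Δλ = (0.9747)(-0.0324) − (0.2237)(0.9995)(0.8281) = -0.2167
θ = atan2(y, x) = -111.15°; adding 360° gives 248.9°.

248.9°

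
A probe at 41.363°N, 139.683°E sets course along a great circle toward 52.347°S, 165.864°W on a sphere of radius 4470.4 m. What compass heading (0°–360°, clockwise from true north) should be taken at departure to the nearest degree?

149°

With φ₁ = 0.7219, φ₂ = -0.9136, Δλ = 0.9504 rad, the forward-azimuth formula gives
θ = atan2( sin Δλ cos φ₂ , cos φ₁ sin φ₂ − sin φ₁ cos φ₂ cos Δλ ) = atan2(0.4970, -0.8289) = 149.05°.
So the initial bearing is 149°.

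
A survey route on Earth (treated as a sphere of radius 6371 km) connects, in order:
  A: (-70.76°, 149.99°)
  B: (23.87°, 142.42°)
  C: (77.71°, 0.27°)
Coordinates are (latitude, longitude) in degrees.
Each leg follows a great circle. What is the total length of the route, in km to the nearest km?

18992 km

Leg A→B: central angle 1.6542 rad, distance 10539.2 km.
Leg B→C: central angle 1.3267 rad, distance 8452.4 km.
Total: 10539.2 + 8452.4 ≈ 18992 km.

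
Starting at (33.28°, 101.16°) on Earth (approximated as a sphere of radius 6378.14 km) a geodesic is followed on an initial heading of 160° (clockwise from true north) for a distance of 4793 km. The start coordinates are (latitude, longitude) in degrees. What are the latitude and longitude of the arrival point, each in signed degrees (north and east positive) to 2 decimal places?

-7.78°, 114.79°

Angular distance δ = d/R = 4793/6378.14 = 0.75147 rad; initial bearing θ = 2.7925 rad.
sin φ₂ = sin φ₁ cos δ + cos φ₁ sin δ cos θ = (0.5487)(0.7307) + (0.8360)(0.6827)(-0.9397) = -0.1354, so φ₂ = -7.78°.
Δλ = atan2(sin θ sin δ cos φ₁, cos δ − sin φ₁ sin φ₂) = atan2(0.1952, 0.8050) = 13.631°.
λ₂ = 101.160° + 13.631° = 114.79°.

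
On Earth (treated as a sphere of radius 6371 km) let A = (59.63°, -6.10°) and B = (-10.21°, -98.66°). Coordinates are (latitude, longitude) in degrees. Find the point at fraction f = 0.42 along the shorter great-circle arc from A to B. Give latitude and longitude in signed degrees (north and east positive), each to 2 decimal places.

The central angle between A and B is δ = 1.7469 rad.
With f = 0.42, the slerp weights are sin((1−f)δ)/sin δ = 0.8618 and sin(fδ)/sin δ = 0.6801.
Weighted sum of the unit vectors: (0.8618)·(0.5027,-0.0537,0.8628) + (0.6801)·(-0.1482,-0.9729,-0.1773) = (0.3325, -0.7080, 0.6230).
Converting back: φ = atan2(z, √(x²+y²)) = 38.54°, λ = atan2(y, x) = -64.85°.

38.54°, -64.85°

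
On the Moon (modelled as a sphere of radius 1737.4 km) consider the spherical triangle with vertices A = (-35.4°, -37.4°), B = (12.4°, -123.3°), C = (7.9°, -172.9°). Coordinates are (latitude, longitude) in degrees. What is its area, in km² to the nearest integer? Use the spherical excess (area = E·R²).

2654478 km²

Side lengths (central angles): a = 0.8546, b = 2.2856, c = 1.6383 rad; semiperimeter s = 2.3893.
By l'Huilier's theorem, tan(E/4) = √[tan(s/2) tan((s−a)/2) tan((s−b)/2) tan((s−c)/2)], giving spherical excess E = 0.8794 rad.
Area = E·R² = 0.8794 × (1737.4)² ≈ 2654478 km².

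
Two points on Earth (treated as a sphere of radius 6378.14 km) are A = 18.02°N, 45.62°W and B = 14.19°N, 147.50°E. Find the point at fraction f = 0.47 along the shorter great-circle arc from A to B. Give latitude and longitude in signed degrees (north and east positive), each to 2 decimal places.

Central angle δ = 2.5358 rad. Interpolating on the sphere with fraction f = 0.47:
P = [sin((1−f)δ)·A + sin(fδ)·B] / sin δ = 1.7111·A + 1.6315·B in Cartesian coordinates,
giving P = (-0.1959, -0.3131, 0.9293), i.e. latitude 68.32°, longitude -122.04°.

68.32°, -122.04°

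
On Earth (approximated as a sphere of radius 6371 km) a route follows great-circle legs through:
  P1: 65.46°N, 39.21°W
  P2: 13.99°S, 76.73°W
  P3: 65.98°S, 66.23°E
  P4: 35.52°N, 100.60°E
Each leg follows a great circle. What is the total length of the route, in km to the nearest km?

31646 km

Leg P1→P2: central angle 1.4709 rad, distance 9371.1 km.
Leg P2→P3: central angle 1.6654 rad, distance 10610.3 km.
Leg P3→P4: central angle 1.8309 rad, distance 11664.9 km.
Total: 9371.1 + 10610.3 + 11664.9 ≈ 31646 km.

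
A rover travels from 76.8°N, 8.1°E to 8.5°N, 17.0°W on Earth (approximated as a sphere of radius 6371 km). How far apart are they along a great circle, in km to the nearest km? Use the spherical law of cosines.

Let φ₁ = 1.3404 rad, φ₂ = 0.1484 rad, and Δλ = -0.4381 rad.
cos c = sin φ₁ sin φ₂ + cos φ₁ cos φ₂ cos Δλ = (0.9736)(0.1478) + (0.2284)(0.9890)(0.9056) = 0.34842,
so c = arccos(0.34842) = 1.21491 rad.
Distance = R·c = 6371 × 1.2149 ≈ 7740 km.

7740 km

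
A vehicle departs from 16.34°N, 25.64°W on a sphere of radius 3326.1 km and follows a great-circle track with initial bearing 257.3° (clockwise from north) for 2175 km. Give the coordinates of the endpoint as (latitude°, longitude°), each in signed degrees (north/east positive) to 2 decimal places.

5.45°, -62.23°

Angular distance δ = d/R = 2175/3326.1 = 0.65392 rad; initial bearing θ = 4.4907 rad.
sin φ₂ = sin φ₁ cos δ + cos φ₁ sin δ cos θ = (0.2813)(0.7937) + (0.9596)(0.6083)(-0.2198) = 0.0950, so φ₂ = 5.45°.
Δλ = atan2(sin θ sin δ cos φ₁, cos δ − sin φ₁ sin φ₂) = atan2(-0.5695, 0.7670) = -36.592°.
λ₂ = -25.640° − 36.592° = -62.23°.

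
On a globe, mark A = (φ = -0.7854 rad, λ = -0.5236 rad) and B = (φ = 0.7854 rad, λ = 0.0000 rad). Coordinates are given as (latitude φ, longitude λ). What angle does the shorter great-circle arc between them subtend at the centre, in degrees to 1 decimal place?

93.8°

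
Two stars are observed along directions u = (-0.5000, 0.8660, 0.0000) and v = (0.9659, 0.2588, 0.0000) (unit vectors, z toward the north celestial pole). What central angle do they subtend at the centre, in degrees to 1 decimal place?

u·v = -0.2588; |u| = 1.0000, |v| = 1.0000.
cos θ = (u·v)/(|u||v|) = -0.2588, so θ = 105.0°.

105.0°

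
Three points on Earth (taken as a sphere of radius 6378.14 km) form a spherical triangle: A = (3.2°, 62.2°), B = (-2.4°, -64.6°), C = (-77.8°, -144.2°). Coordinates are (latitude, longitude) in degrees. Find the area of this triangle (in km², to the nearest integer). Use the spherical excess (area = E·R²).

Side lengths (central angles): a = 1.4917, b = 1.8168, c = 2.2142 rad; semiperimeter s = 2.7613.
By l'Huilier's theorem, tan(E/4) = √[tan(s/2) tan((s−a)/2) tan((s−b)/2) tan((s−c)/2)], giving spherical excess E = 2.5500 rad.
Area = E·R² = 2.5500 × (6378.14)² ≈ 103735184 km².

103735184 km²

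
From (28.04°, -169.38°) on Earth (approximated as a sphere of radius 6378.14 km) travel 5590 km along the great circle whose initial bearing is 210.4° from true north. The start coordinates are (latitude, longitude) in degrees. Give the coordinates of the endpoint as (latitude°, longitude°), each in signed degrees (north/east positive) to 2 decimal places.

-16.51°, 166.69°

Angular distance δ = d/R = 5590/6378.14 = 0.87643 rad; initial bearing θ = 3.6722 rad.
sin φ₂ = sin φ₁ cos δ + cos φ₁ sin δ cos θ = (0.4701)(0.6399) + (0.8826)(0.7685)(-0.8625) = -0.2842, so φ₂ = -16.51°.
Δλ = atan2(sin θ sin δ cos φ₁, cos δ − sin φ₁ sin φ₂) = atan2(-0.3432, 0.7735) = -23.928°.
λ₂ = -169.380° − 23.928° = -193.31° → 166.69° after wrapping to (−180°, 180°].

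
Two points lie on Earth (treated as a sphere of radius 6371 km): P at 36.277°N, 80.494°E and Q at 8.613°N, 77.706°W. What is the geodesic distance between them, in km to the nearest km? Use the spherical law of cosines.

14528 km

With latitudes φ₁ = 36.277°, φ₂ = 8.613° and longitude difference Δλ = -158.200°:
cos c = sin φ₁ sin φ₂ + cos φ₁ cos φ₂ cos Δλ = (0.5917)(0.1498) + (0.8062)(0.9887)(-0.9285) = -0.65146,
so c = arccos(-0.65146) = 2.28030 rad.
Distance = R·c = 6371 × 2.2803 ≈ 14528 km.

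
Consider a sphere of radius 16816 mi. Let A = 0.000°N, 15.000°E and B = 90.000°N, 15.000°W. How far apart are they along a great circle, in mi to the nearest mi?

26415 mi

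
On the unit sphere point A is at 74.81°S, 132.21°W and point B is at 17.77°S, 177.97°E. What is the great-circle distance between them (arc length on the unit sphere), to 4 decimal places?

1.0978

With latitudes φ₁ = -74.810°, φ₂ = -17.770° and longitude difference Δλ = -49.820°:
cos c = sin φ₁ sin φ₂ + cos φ₁ cos φ₂ cos Δλ = (-0.9651)(-0.3052) + (0.2620)(0.9523)(0.6452) = 0.45552,
so c = arccos(0.45552) = 1.09784 rad.
On the unit sphere the arc length equals the central angle: 1.0978.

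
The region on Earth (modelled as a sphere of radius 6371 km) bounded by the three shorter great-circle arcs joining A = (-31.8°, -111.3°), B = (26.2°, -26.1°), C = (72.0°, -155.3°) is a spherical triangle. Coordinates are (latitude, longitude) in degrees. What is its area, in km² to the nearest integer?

71126405 km²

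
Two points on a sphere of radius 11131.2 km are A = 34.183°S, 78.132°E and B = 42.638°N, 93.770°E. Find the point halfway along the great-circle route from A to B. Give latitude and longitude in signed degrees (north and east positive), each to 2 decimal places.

4.27°, 85.49°

The central angle between A and B is δ = 1.3639 rad.
With f = 0.5, the slerp weights are sin((1−f)δ)/sin δ = 0.6440 and sin(fδ)/sin δ = 0.6440.
Weighted sum of the unit vectors: (0.6440)·(0.1701,0.8096,-0.5618) + (0.6440)·(-0.0484,0.7341,0.6774) = (0.0784, 0.9941, 0.0744).
Converting back: φ = atan2(z, √(x²+y²)) = 4.27°, λ = atan2(y, x) = 85.49°.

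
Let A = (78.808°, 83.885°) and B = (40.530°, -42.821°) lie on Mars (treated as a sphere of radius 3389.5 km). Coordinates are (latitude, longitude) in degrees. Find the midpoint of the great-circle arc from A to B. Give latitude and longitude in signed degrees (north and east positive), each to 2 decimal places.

Central angle δ = 0.9893 rad. Interpolating on the sphere with fraction f = 0.5:
P = [sin((1−f)δ)·A + sin(fδ)·B] / sin δ = 0.5681·A + 0.5681·B in Cartesian coordinates,
giving P = (0.3285, -0.1839, 0.9265), i.e. latitude 67.89°, longitude -29.24°.

67.89°, -29.24°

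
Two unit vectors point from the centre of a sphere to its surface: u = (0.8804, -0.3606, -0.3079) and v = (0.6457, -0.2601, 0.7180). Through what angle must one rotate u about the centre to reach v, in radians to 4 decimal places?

1.1139 rad

u·v = 0.4412; |u| = 1.0000, |v| = 1.0001.
cos θ = (u·v)/(|u||v|) = 0.4412, so θ = 1.1139 rad.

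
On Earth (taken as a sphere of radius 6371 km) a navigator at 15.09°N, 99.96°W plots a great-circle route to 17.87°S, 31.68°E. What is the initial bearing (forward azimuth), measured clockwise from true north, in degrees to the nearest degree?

100°

With φ₁ = 0.2634, φ₂ = -0.3119, Δλ = 2.2976 rad, the forward-azimuth formula gives
θ = atan2( sin Δλ cos φ₂ , cos φ₁ sin φ₂ − sin φ₁ cos φ₂ cos Δλ ) = atan2(0.7113, -0.1316) = 100.49°.
So the initial bearing is 100°.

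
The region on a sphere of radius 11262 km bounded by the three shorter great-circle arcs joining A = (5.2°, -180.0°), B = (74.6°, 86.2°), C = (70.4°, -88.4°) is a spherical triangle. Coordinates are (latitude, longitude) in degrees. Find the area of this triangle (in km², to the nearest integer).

Side lengths (central angles): a = 0.6102, b = 1.4947, c = 1.5009 rad; semiperimeter s = 1.8029.
By l'Huilier's theorem, tan(E/4) = √[tan(s/2) tan((s−a)/2) tan((s−b)/2) tan((s−c)/2)], giving spherical excess E = 0.5658 rad.
Area = E·R² = 0.5658 × (11262)² ≈ 71756170 km².

71756170 km²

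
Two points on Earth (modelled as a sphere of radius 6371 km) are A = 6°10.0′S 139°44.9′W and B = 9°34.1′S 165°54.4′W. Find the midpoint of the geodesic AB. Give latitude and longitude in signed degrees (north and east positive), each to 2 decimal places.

-8.07°, -152.77°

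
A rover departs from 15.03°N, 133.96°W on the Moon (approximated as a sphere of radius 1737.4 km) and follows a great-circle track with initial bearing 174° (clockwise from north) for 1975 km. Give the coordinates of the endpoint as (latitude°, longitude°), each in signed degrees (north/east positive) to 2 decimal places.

Angular distance δ = d/R = 1975/1737.4 = 1.13676 rad; initial bearing θ = 3.0369 rad.
sin φ₂ = sin φ₁ cos δ + cos φ₁ sin δ cos θ = (0.2593)(0.4205) + (0.9658)(0.9073)(-0.9945) = -0.7624, so φ₂ = -49.67°.
Δλ = atan2(sin θ sin δ cos φ₁, cos δ − sin φ₁ sin φ₂) = atan2(0.0916, 0.6182) = 8.427°.
λ₂ = -133.960° + 8.427° = -125.53°.

-49.67°, -125.53°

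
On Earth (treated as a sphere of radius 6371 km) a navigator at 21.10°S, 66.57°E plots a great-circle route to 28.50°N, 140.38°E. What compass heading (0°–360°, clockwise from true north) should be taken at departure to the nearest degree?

Δλ = 73.810° = 1.2882 rad.
y = sin Δλ · cos φ₂ = (0.9603)(0.8788) = 0.8440
x = cos φ₁ sin φ₂ − sin φ₁ cos φ₂ cos Δλ = (0.9330)(0.4772) − (-0.3600)(0.8788)(0.2788) = 0.5334
θ = atan2(y, x) = 57.71°, so the bearing is 58°.

58°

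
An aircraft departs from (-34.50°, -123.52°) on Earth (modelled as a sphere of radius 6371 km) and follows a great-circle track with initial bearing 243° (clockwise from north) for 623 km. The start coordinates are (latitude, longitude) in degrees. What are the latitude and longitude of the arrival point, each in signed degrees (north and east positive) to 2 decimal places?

-36.89°, -129.76°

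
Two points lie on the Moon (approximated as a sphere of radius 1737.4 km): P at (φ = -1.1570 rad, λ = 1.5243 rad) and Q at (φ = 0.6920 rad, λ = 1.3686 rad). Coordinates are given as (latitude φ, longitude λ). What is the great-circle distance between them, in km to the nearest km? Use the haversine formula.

3219 km

With latitudes φ₁ = -66.291°, φ₂ = 39.649° and longitude difference Δλ = -8.921°:
Haversine: a = sin²(Δφ/2) + cos φ₁ cos φ₂ sin²(Δλ/2) = 0.6373 + (0.4021)(0.7700)(0.0060) = 0.63919.
Central angle c = 2·arcsin(√a) = 1.85290 rad.
Distance = R·c = 1737.4 × 1.8529 ≈ 3219 km.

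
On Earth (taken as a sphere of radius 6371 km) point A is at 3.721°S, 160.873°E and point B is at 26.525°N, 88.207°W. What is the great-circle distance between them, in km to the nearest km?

12271 km

In radians: φ₁ = -0.0649, φ₂ = 0.4629, Δλ = 110.920° = 1.9359 rad.
Haversine: a = sin²(Δφ/2) + cos φ₁ cos φ₂ sin²(Δλ/2) = 0.0681 + (0.9979)(0.8947)(0.6785) = 0.67389.
Central angle c = 2·arcsin(√a) = 1.92601 rad.
Distance = R·c = 6371 × 1.9260 ≈ 12271 km.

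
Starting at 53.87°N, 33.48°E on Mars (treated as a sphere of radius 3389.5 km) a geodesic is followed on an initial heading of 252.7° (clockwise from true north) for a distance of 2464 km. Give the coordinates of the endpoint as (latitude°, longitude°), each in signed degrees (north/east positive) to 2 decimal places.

Angular distance δ = d/R = 2464/3389.5 = 0.72695 rad; initial bearing θ = 4.4104 rad.
sin φ₂ = sin φ₁ cos δ + cos φ₁ sin δ cos θ = (0.8077)(0.7472) + (0.5896)(0.6646)(-0.2974) = 0.4870, so φ₂ = 29.14°.
Δλ = atan2(sin θ sin δ cos φ₁, cos δ − sin φ₁ sin φ₂) = atan2(-0.3741, 0.3539) = -46.593°.
λ₂ = 33.480° − 46.593° = -13.11°.

29.14°, -13.11°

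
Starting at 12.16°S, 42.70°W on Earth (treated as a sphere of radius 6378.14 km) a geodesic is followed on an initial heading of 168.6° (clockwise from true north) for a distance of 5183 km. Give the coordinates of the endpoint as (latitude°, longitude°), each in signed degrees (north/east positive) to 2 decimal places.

Angular distance δ = d/R = 5183/6378.14 = 0.81262 rad; initial bearing θ = 2.9426 rad.
sin φ₂ = sin φ₁ cos δ + cos φ₁ sin δ cos θ = (-0.2106)(0.6876) + (0.9776)(0.7261)(-0.9803) = -0.8406, so φ₂ = -57.21°.
Δλ = atan2(sin θ sin δ cos φ₁, cos δ − sin φ₁ sin φ₂) = atan2(0.1403, 0.5105) = 15.366°.
λ₂ = -42.700° + 15.366° = -27.33°.

-57.21°, -27.33°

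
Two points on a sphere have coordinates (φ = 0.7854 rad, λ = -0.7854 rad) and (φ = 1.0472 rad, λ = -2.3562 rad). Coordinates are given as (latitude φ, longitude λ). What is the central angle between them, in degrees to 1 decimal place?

In radians: φ₁ = 0.7854, φ₂ = 1.0472, Δλ = -90.000° = -1.5708 rad.
cos c = sin φ₁ sin φ₂ + cos φ₁ cos φ₂ cos Δλ = (0.7071)(0.8660) + (0.7071)(0.5000)(-0.0000) = 0.61237,
so c = arccos(0.61237) = 0.91174 rad.
So the angular separation is 52.2°.

52.2°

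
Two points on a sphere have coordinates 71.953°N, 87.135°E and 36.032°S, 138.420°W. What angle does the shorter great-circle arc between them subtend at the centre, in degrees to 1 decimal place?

With latitudes φ₁ = 71.953°, φ₂ = -36.032° and longitude difference Δλ = 134.445°:
Haversine: a = sin²(Δφ/2) + cos φ₁ cos φ₂ sin²(Δλ/2) = 0.6544 + (0.3098)(0.8087)(0.8501) = 0.86736.
Central angle c = 2·arcsin(√a) = 2.39606 rad.
So the angular separation is 137.3°.

137.3°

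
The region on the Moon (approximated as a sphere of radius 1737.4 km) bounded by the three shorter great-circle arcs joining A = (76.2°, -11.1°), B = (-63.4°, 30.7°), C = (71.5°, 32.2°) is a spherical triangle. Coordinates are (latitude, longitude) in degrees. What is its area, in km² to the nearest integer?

1445736 km²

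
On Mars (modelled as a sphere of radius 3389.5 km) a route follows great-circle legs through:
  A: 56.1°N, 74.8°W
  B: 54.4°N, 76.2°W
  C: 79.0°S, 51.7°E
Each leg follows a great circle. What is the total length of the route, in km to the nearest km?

Leg A→B: central angle 0.0328 rad, distance 111.1 km.
Leg B→C: central angle 2.6187 rad, distance 8876.2 km.
Total: 111.1 + 8876.2 ≈ 8987 km.

8987 km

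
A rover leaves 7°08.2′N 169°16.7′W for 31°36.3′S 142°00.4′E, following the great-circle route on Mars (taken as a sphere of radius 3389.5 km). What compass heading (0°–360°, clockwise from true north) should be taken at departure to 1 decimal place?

Δλ = -48.715° = -0.8502 rad.
y = sin Δλ · cos φ₂ = (-0.7514)(0.8517) = -0.6400
x = cos φ₁ sin φ₂ − sin φ₁ cos φ₂ cos Δλ = (0.9923)(-0.5241) − (0.1242)(0.8517)(0.6598) = -0.5898
θ = atan2(y, x) = -132.66°; adding 360° gives 227.3°.

227.3°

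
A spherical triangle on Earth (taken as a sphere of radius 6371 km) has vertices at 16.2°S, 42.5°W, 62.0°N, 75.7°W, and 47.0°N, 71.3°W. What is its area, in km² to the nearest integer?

3000674 km²

Side lengths (central angles): a = 0.2654, b = 1.1919, c = 1.4395 rad; semiperimeter s = 1.4484.
By l'Huilier's theorem, tan(E/4) = √[tan(s/2) tan((s−a)/2) tan((s−b)/2) tan((s−c)/2)], giving spherical excess E = 0.0739 rad.
Area = E·R² = 0.0739 × (6371)² ≈ 3000674 km².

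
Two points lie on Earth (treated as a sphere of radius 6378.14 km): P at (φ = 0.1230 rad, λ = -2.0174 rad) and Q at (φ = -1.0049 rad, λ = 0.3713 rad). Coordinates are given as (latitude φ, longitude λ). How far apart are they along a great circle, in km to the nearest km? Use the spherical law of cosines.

13299 km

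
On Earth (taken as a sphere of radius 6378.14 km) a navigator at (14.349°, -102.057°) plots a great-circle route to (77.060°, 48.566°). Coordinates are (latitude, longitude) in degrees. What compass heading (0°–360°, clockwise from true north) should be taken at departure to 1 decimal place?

6.3°

With φ₁ = 0.2504, φ₂ = 1.3450, Δλ = 2.6289 rad, the forward-azimuth formula gives
θ = atan2( sin Δλ cos φ₂ , cos φ₁ sin φ₂ − sin φ₁ cos φ₂ cos Δλ ) = atan2(0.1099, 0.9926) = 6.32°.
So the initial bearing is 6.3°.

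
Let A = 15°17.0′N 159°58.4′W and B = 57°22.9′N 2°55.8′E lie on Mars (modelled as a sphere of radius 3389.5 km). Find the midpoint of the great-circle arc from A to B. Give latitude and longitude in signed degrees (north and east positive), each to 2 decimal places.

66.69°, -140.55°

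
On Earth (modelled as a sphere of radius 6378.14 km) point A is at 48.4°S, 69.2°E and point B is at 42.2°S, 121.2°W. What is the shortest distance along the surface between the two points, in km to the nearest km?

With latitudes φ₁ = -48.400°, φ₂ = -42.200° and longitude difference Δλ = 169.600°:
cos c = sin φ₁ sin φ₂ + cos φ₁ cos φ₂ cos Δλ = (-0.7478)(-0.6717) + (0.6639)(0.7408)(-0.9836) = 0.01855,
so c = arccos(0.01855) = 1.55224 rad.
Distance = R·c = 6378.14 × 1.5522 ≈ 9900 km.

9900 km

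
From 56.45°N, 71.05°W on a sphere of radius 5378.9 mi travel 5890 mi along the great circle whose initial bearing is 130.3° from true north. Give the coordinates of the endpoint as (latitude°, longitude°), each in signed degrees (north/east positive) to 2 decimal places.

3.67°, -28.26°

Angular distance δ = d/R = 5890/5378.9 = 1.09502 rad; initial bearing θ = 2.2742 rad.
sin φ₂ = sin φ₁ cos δ + cos φ₁ sin δ cos θ = (0.8334)(0.4580) + (0.5527)(0.8889)(-0.6468) = 0.0640, so φ₂ = 3.67°.
Δλ = atan2(sin θ sin δ cos φ₁, cos δ − sin φ₁ sin φ₂) = atan2(0.3747, 0.4047) = 42.793°.
λ₂ = -71.050° + 42.793° = -28.26°.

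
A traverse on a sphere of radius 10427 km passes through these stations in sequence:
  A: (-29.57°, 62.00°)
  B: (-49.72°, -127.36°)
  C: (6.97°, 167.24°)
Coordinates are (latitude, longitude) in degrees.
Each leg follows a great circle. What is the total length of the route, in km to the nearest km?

Leg A→B: central angle 1.7501 rad, distance 18248.4 km.
Leg B→C: central angle 1.3953 rad, distance 14549.1 km.
Total: 18248.4 + 14549.1 ≈ 32797 km.

32797 km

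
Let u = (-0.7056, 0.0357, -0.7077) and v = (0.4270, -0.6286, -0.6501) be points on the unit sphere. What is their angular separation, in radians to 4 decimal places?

1.4340 rad

u·v = 0.1363; |u| = 1.0000, |v| = 1.0000.
cos θ = (u·v)/(|u||v|) = 0.1363, so θ = 1.4340 rad.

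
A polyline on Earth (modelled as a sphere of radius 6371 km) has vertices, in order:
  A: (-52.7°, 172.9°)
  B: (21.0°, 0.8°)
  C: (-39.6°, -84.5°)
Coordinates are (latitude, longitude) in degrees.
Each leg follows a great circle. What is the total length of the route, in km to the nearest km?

27518 km

Leg A→B: central angle 2.5782 rad, distance 16425.6 km.
Leg B→C: central angle 1.7411 rad, distance 11092.6 km.
Total: 16425.6 + 11092.6 ≈ 27518 km.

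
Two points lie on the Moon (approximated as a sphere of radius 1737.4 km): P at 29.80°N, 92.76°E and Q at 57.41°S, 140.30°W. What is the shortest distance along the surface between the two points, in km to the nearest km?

4075 km

Let φ₁ = 0.5201 rad, φ₂ = -1.0020 rad, and Δλ = 2.2155 rad.
Haversine: a = sin²(Δφ/2) + cos φ₁ cos φ₂ sin²(Δλ/2) = 0.4757 + (0.8678)(0.5386)(0.8005) = 0.84981.
Central angle c = 2·arcsin(√a) = 2.34566 rad.
Distance = R·c = 1737.4 × 2.3457 ≈ 4075 km.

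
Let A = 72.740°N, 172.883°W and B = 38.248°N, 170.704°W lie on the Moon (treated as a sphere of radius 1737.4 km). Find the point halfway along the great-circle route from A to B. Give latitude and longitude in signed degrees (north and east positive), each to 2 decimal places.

The central angle between A and B is δ = 0.6023 rad.
With f = 0.5, the slerp weights are sin((1−f)δ)/sin δ = 0.5236 and sin(fδ)/sin δ = 0.5236.
Weighted sum of the unit vectors: (0.5236)·(-0.2944,-0.0368,0.9550) + (0.5236)·(-0.7750,-0.1269,0.6191) = (-0.5599, -0.0857, 0.8241).
Converting back: φ = atan2(z, √(x²+y²)) = 55.50°, λ = atan2(y, x) = -171.30°.

55.50°, -171.30°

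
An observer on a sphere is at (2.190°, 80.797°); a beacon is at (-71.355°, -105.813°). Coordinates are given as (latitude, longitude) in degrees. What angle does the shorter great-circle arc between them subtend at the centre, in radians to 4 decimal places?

1.9322 rad

With latitudes φ₁ = 2.190°, φ₂ = -71.355° and longitude difference Δλ = 173.390°:
Haversine: a = sin²(Δφ/2) + cos φ₁ cos φ₂ sin²(Δλ/2) = 0.3584 + (0.9993)(0.3197)(0.9967) = 0.67678.
Central angle c = 2·arcsin(√a) = 1.93216 rad.
So the angular separation is 1.9322 rad.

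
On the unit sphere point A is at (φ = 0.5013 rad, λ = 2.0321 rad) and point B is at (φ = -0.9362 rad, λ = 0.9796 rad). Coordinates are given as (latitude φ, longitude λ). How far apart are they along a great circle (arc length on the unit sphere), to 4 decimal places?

Let φ₁ = 0.5013 rad, φ₂ = -0.9362 rad, and Δλ = -1.0525 rad.
cos c = sin φ₁ sin φ₂ + cos φ₁ cos φ₂ cos Δλ = (0.4806)(-0.8053) + (0.8770)(0.5929)(0.4954) = -0.12944,
so c = arccos(-0.12944) = 1.70060 rad.
On the unit sphere the arc length equals the central angle: 1.7006.

1.7006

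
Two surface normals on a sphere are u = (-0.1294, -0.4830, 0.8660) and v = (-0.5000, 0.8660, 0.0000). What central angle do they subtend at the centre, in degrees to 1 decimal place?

110.7°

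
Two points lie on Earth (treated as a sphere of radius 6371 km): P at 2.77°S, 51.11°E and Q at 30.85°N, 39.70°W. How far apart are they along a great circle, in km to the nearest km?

In radians: φ₁ = -0.0483, φ₂ = 0.5384, Δλ = -90.810° = -1.5849 rad.
Haversine: a = sin²(Δφ/2) + cos φ₁ cos φ₂ sin²(Δλ/2) = 0.0836 + (0.9988)(0.8585)(0.5071) = 0.51845.
Central angle c = 2·arcsin(√a) = 1.60771 rad.
Distance = R·c = 6371 × 1.6077 ≈ 10243 km.

10243 km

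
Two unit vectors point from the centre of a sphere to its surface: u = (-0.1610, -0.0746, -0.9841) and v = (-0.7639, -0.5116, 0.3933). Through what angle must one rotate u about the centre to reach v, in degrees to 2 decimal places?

u·v = -0.2259; |u| = 1.0000, |v| = 1.0000.
cos θ = (u·v)/(|u||v|) = -0.2259, so θ = 103.06°.

103.06°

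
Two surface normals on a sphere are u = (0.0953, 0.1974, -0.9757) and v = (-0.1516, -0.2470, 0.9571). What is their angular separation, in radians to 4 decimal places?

3.0643 rad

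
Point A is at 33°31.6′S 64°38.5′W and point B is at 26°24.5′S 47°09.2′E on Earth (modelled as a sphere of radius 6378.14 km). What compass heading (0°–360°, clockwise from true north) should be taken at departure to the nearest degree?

With φ₁ = -0.5852, φ₂ = -0.4609, Δλ = 1.9512 rad, the forward-azimuth formula gives
θ = atan2( sin Δλ cos φ₂ , cos φ₁ sin φ₂ − sin φ₁ cos φ₂ cos Δλ ) = atan2(0.8316, -0.5544) = 123.69°.
So the initial bearing is 124°.

124°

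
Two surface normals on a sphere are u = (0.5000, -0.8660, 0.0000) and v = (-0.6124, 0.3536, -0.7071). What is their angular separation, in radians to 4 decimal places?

2.2299 rad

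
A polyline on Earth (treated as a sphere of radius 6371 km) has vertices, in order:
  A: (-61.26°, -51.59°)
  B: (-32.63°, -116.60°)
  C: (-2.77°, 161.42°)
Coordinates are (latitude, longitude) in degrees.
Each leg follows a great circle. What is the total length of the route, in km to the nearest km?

Leg A→B: central angle 0.8713 rad, distance 5550.8 km.
Leg B→C: central angle 1.4269 rad, distance 9090.7 km.
Total: 5550.8 + 9090.7 ≈ 14641 km.

14641 km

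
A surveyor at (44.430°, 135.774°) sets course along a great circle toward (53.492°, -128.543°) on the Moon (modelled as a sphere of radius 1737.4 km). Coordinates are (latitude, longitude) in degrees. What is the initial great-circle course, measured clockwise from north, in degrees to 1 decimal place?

Δλ = 95.683° = 1.6700 rad.
y = sin Δλ · cos φ₂ = (0.9951)(0.5949) = 0.5920
x = cos φ₁ sin φ₂ − sin φ₁ cos φ₂ cos Δλ = (0.7141)(0.8038) − (0.7000)(0.5949)(-0.0990) = 0.6152
θ = atan2(y, x) = 43.90°, so the bearing is 43.9°.

43.9°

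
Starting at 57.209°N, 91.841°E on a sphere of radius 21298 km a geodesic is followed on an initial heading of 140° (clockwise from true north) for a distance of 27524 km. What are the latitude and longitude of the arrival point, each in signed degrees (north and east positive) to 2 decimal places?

Angular distance δ = d/R = 27524/21298 = 1.29233 rad; initial bearing θ = 2.4435 rad.
sin φ₂ = sin φ₁ cos δ + cos φ₁ sin δ cos θ = (0.8407)(0.2749) + (0.5416)(0.9615)(-0.7660) = -0.1678, so φ₂ = -9.66°.
Δλ = atan2(sin θ sin δ cos φ₁, cos δ − sin φ₁ sin φ₂) = atan2(0.3347, 0.4160) = 38.823°.
λ₂ = 91.841° + 38.823° = 130.66°.

-9.66°, 130.66°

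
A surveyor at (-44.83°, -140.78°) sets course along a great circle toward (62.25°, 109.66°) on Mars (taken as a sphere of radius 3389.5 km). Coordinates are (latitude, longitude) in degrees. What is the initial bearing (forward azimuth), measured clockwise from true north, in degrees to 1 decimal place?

319.7°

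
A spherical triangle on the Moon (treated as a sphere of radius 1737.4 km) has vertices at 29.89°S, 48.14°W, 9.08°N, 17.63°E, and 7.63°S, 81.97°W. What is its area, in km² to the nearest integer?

Side lengths (central angles): a = 1.7560, b = 0.6762, c = 1.2946 rad; semiperimeter s = 1.8634.
By l'Huilier's theorem, tan(E/4) = √[tan(s/2) tan((s−a)/2) tan((s−b)/2) tan((s−c)/2)], giving spherical excess E = 0.4754 rad.
Area = E·R² = 0.4754 × (1737.4)² ≈ 1435143 km².

1435143 km²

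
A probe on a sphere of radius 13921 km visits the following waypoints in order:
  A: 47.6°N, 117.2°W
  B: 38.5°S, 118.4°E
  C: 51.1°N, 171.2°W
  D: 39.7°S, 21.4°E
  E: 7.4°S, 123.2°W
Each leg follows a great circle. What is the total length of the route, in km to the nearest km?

Leg A→B: central angle 2.4308 rad, distance 33839.1 km.
Leg B→C: central angle 1.8961 rad, distance 26395.8 km.
Leg C→D: central angle 2.8905 rad, distance 40238.3 km.
Leg D→E: central angle 2.1408 rad, distance 29802.6 km.
Total: 33839.1 + 26395.8 + 40238.3 + 29802.6 ≈ 130276 km.

130276 km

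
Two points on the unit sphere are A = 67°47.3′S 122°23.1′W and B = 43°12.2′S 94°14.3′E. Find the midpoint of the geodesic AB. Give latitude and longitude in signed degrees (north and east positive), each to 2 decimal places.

-73.35°, 122.16°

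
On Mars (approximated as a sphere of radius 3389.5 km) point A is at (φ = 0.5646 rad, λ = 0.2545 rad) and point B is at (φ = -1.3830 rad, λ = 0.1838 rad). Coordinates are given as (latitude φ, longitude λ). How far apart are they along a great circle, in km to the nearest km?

6603 km

In radians: φ₁ = 0.5646, φ₂ = -1.3830, Δλ = -4.051° = -0.0707 rad.
Haversine: a = sin²(Δφ/2) + cos φ₁ cos φ₂ sin²(Δλ/2) = 0.6840 + (0.8448)(0.1867)(0.0012) = 0.68417.
Central angle c = 2·arcsin(√a) = 1.94802 rad.
Distance = R·c = 3389.5 × 1.9480 ≈ 6603 km.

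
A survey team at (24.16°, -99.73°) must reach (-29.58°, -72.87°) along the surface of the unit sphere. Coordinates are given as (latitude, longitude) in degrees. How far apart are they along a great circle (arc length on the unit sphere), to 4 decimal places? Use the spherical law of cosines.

1.0404

In radians: φ₁ = 0.4217, φ₂ = -0.5163, Δλ = 26.860° = 0.4688 rad.
cos c = sin φ₁ sin φ₂ + cos φ₁ cos φ₂ cos Δλ = (0.4093)(-0.4936) + (0.9124)(0.8697)(0.8921) = 0.50584,
so c = arccos(0.50584) = 1.04044 rad.
On the unit sphere the arc length equals the central angle: 1.0404.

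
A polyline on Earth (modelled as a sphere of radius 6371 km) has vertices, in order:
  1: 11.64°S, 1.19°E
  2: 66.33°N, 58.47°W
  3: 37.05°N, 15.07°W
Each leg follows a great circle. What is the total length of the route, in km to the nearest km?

14180 km

Leg 1→2: central angle 1.5570 rad, distance 9919.4 km.
Leg 2→3: central angle 0.6687 rad, distance 4260.3 km.
Total: 9919.4 + 4260.3 ≈ 14180 km.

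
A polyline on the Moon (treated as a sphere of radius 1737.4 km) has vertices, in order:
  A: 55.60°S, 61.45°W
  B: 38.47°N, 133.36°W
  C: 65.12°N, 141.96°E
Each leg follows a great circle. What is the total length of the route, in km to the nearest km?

Leg A→B: central angle 1.9562 rad, distance 3398.7 km.
Leg B→C: central angle 0.9336 rad, distance 1622.1 km.
Total: 3398.7 + 1622.1 ≈ 5021 km.

5021 km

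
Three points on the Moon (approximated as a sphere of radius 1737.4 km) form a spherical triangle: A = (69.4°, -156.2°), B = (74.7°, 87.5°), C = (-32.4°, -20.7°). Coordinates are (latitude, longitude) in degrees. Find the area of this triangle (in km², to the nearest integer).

Side lengths (central angles): a = 2.1974, b = 2.3652, c = 0.5321 rad; semiperimeter s = 2.5474.
By l'Huilier's theorem, tan(E/4) = √[tan(s/2) tan((s−a)/2) tan((s−b)/2) tan((s−c)/2)], giving spherical excess E = 1.1253 rad.
Area = E·R² = 1.1253 × (1737.4)² ≈ 3396888 km².

3396888 km²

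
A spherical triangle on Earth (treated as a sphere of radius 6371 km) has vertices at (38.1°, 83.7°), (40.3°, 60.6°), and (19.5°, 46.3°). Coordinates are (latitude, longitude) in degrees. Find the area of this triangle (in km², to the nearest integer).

2289940 km²

Side lengths (central angles): a = 0.4213, b = 0.6514, c = 0.3139 rad; semiperimeter s = 0.6933.
By l'Huilier's theorem, tan(E/4) = √[tan(s/2) tan((s−a)/2) tan((s−b)/2) tan((s−c)/2)], giving spherical excess E = 0.0564 rad.
Area = E·R² = 0.0564 × (6371)² ≈ 2289940 km².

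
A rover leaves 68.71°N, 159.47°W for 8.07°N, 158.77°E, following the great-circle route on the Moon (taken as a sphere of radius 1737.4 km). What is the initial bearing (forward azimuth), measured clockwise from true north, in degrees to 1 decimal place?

Δλ = -41.760° = -0.7288 rad.
y = sin Δλ · cos φ₂ = (-0.6660)(0.9901) = -0.6594
x = cos φ₁ sin φ₂ − sin φ₁ cos φ₂ cos Δλ = (0.3631)(0.1404) − (0.9318)(0.9901)(0.7459) = -0.6372
θ = atan2(y, x) = -134.02°; adding 360° gives 226.0°.

226.0°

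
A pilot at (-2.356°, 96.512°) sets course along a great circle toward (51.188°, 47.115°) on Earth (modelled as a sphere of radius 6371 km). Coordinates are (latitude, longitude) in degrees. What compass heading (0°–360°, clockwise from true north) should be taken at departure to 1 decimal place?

Δλ = -49.397° = -0.8621 rad.
y = sin Δλ · cos φ₂ = (-0.7592)(0.6268) = -0.4759
x = cos φ₁ sin φ₂ − sin φ₁ cos φ₂ cos Δλ = (0.9992)(0.7792) − (-0.0411)(0.6268)(0.6508) = 0.7953
θ = atan2(y, x) = -30.89°; adding 360° gives 329.1°.

329.1°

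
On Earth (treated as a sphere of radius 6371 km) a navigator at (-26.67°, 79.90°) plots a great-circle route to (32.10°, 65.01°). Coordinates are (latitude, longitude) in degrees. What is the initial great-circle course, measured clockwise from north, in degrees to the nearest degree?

346°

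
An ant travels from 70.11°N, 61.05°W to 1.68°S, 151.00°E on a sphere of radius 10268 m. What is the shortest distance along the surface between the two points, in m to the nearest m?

In radians: φ₁ = 1.2237, φ₂ = -0.0293, Δλ = -147.950° = -2.5822 rad.
Haversine: a = sin²(Δφ/2) + cos φ₁ cos φ₂ sin²(Δλ/2) = 0.3437 + (0.3402)(0.9996)(0.9238) = 0.65790.
Central angle c = 2·arcsin(√a) = 1.89210 rad.
Distance = R·c = 10268 × 1.8921 ≈ 19428 m.

19428 m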